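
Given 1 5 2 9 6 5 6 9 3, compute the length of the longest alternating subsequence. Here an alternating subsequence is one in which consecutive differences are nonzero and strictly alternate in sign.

7

Track the best alternating length ending on an up-step vs a down-step at each position: up/down = 1/1, 2/1, 2/3, 4/1, 4/5, 4/5, 6/5, 6/1, 4/7.
The maximum over both is 7; one such subsequence is 1, 5, 2, 9, 5, 6, 3.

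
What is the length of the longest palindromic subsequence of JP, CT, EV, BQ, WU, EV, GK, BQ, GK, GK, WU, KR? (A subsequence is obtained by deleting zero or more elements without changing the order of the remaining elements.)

Using dp[i][j] = 2 + dp[i+1][j−1] if the ends match, else max(dp[i+1][j], dp[i][j−1]):
dp[1][12] = 5. A witness is WU GK GK GK WU at positions 5,7,9,10,11.

5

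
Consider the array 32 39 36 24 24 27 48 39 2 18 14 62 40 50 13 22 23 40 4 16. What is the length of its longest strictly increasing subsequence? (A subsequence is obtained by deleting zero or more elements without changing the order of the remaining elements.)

Let dp[i] be the longest increasing subsequence ending at position i. Then dp = [1, 2, 2, 1, 1, 2, 3, 3, 1, 2, 2, 4, 4, 5, 2, 3, 4, 5, 2, 3].
The maximum is 5; one witness is 32, 36, 39, 40, 50 at positions 1,3,8,13,14.

5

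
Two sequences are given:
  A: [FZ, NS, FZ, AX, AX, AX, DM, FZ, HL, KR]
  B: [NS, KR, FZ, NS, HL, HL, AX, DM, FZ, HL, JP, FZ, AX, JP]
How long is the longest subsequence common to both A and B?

Backtracking the LCS table gives one alignment: FZ (A1,B3) → NS (A2,B4) → AX (A6,B7) → DM (A7,B8) → FZ (A8,B9) → HL (A9,B10).
So the longest common subsequence has length 6.

6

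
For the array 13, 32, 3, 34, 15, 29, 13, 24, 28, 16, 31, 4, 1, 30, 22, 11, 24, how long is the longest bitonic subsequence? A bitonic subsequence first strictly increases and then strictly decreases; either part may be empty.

Let inc[i] be the LIS ending at i and dec[i] the longest strictly decreasing subsequence starting at i. inc = [1, 2, 1, 3, 2, 3, 2, 3, 4, 3, 5, 2, 1, 5, 4, 3, 5], dec = [3, 6, 2, 6, 4, 5, 3, 4, 4, 3, 4, 2, 1, 3, 2, 1, 1].
max_i inc[i]+dec[i]−1 = 8, with one witness 13, 32, 34, 29, 28, 16, 4, 1.

8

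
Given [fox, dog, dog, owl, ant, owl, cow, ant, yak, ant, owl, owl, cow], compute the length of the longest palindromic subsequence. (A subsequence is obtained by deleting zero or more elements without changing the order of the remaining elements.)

One longest palindromic subsequence is owl owl ant yak ant owl owl (positions 4,6,8,9,10,11,12); it reads the same forward and backward, and the interval DP gives dp[1][13] = 7.

7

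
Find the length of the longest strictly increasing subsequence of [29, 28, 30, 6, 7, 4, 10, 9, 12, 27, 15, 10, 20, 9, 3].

6

Let dp[i] be the longest increasing subsequence ending at position i. Then dp = [1, 1, 2, 1, 2, 1, 3, 3, 4, 5, 5, 4, 6, 3, 1].
The maximum is 6; one witness is 6, 7, 10, 12, 15, 20 at positions 4,5,7,9,11,13.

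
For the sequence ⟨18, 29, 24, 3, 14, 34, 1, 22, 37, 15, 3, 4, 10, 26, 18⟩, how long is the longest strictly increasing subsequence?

5

Let dp[i] be the longest increasing subsequence ending at position i. Then dp = [1, 2, 2, 1, 2, 3, 1, 3, 4, 3, 2, 3, 4, 5, 5].
The maximum is 5; one witness is 1, 3, 4, 10, 26 at positions 7,11,12,13,14.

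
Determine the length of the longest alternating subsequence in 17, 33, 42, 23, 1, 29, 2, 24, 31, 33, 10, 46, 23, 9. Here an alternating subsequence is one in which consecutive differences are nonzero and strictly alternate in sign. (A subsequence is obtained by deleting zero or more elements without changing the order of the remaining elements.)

9

Track the best alternating length ending on an up-step vs a down-step at each position: up/down = 1/1, 2/1, 2/1, 2/3, 1/3, 4/3, 4/5, 6/5, 6/3, 6/3, 6/7, 8/1, 8/9, 6/9.
The maximum over both is 9; one such subsequence is 17, 33, 23, 29, 2, 24, 10, 46, 23.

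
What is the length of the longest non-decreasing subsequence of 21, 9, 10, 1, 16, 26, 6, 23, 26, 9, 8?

One longest non-decreasing subsequence is 9, 10, 16, 26, 26 (positions 2,3,5,6,9), of length 5; no longer one exists.

5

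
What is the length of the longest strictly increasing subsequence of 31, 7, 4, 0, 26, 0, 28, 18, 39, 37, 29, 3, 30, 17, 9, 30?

5

Let dp[i] be the longest increasing subsequence ending at position i. Then dp = [1, 1, 1, 1, 2, 1, 3, 2, 4, 4, 4, 2, 5, 3, 3, 5].
The maximum is 5; one witness is 7, 26, 28, 29, 30 at positions 2,5,7,11,13.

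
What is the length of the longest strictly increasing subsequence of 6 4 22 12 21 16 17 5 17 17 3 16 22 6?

5

Scanning left to right, the best length ending at each element is: 6→1, 4→1, 22→2, 12→2, 21→3, 16→3, 17→4, 5→2, 17→4, 17→4, 3→1, 16→3, 22→5, 6→3.
So the longest increasing subsequence has length 5, e.g. 6, 12, 16, 17, 22.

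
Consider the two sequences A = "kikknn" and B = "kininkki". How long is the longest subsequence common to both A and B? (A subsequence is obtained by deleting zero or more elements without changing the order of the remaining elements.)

A longest common subsequence is kikk (length 4); the LCS DP confirms no longer common subsequence exists.

4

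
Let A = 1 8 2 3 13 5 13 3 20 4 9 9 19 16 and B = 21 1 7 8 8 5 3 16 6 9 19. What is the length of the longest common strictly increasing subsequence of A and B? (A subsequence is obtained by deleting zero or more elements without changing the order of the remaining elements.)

For each value that appears in both, track the longest common increasing run ending there.
The best achievable length is 4; one witness is 1, 8, 9, 19 (A-positions 1,2,11,13, B-positions 2,4,10,11).

4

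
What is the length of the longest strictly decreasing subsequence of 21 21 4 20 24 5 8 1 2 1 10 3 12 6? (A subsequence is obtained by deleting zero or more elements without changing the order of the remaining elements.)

5

Scanning left to right, the best length ending at each element is: 21→1, 21→1, 4→2, 20→2, 24→1, 5→3, 8→3, 1→4, 2→4, 1→5, 10→3, 3→4, 12→3, 6→4.
So the longest decreasing subsequence has length 5, e.g. 21, 20, 5, 2, 1.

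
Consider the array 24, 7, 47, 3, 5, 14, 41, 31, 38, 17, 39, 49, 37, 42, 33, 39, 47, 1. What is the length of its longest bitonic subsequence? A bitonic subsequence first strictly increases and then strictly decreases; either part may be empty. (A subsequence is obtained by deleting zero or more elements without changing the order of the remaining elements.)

One longest bitonic subsequence is 3, 5, 14, 31, 38, 39, 49, 42, 39, 1 (positions 4,5,6,8,9,11,12,14,16,18): it rises to 49 then falls. Length 10 is optimal.

10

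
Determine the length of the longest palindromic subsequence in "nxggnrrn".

One longest palindromic subsequence is nrrn (positions 1,6,7,8); it reads the same forward and backward, and the interval DP gives dp[1][8] = 4.

4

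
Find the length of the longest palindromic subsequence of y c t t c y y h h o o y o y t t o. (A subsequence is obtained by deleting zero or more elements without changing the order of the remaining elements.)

10

One longest palindromic subsequence is ttyyooyytt (positions 3,4,6,7,10,11,12,14,15,16); it reads the same forward and backward, and the interval DP gives dp[1][17] = 10.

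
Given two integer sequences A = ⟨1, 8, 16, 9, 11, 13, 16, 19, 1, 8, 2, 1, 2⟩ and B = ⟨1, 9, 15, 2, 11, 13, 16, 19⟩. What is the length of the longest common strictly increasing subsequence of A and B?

6

A longest common strictly increasing subsequence is 1, 9, 11, 13, 16, 19 (length 6); it appears in order in both A and B, and no longer such subsequence exists.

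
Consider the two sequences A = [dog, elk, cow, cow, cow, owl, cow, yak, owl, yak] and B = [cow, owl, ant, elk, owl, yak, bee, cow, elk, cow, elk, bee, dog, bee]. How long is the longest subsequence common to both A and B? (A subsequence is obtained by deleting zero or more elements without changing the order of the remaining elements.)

4

A longest common subsequence is cow, owl, owl, yak (length 4); the LCS DP confirms no longer common subsequence exists.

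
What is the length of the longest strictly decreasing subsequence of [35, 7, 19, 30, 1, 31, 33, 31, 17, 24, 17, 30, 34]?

Scanning left to right, the best length ending at each element is: 35→1, 7→2, 19→2, 30→2, 1→3, 31→2, 33→2, 31→3, 17→4, 24→4, 17→5, 30→4, 34→2.
So the longest decreasing subsequence has length 5, e.g. 35, 33, 31, 24, 17.

5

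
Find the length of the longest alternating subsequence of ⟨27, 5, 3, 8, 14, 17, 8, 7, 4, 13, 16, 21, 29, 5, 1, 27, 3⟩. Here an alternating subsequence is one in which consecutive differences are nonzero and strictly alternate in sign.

8

Track the best alternating length ending on an up-step vs a down-step at each position: up/down = 1/1, 1/2, 1/2, 3/2, 3/2, 3/2, 3/4, 3/4, 3/4, 5/4, 5/4, 5/2, 5/1, 5/6, 1/6, 7/6, 7/8.
The maximum over both is 8; one such subsequence is 27, 5, 14, 8, 13, 5, 27, 3.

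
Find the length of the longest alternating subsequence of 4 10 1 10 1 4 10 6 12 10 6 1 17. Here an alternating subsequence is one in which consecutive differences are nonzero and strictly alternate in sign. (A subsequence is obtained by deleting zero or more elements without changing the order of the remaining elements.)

10

Track the best alternating length ending on an up-step vs a down-step at each position: up/down = 1/1, 2/1, 1/3, 4/1, 1/5, 6/5, 6/1, 6/7, 8/1, 8/9, 6/9, 1/9, 10/1.
The maximum over both is 10; one such subsequence is 4, 10, 1, 10, 1, 10, 6, 12, 10, 17.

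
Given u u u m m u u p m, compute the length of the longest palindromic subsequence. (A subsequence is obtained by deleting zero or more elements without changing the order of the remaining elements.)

6

One longest palindromic subsequence is uummuu (positions 2,3,4,5,6,7); it reads the same forward and backward, and the interval DP gives dp[1][9] = 6.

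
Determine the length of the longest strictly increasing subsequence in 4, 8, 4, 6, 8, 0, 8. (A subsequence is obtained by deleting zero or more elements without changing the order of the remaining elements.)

3

Let dp[i] be the longest increasing subsequence ending at position i. Then dp = [1, 2, 1, 2, 3, 1, 3].
The maximum is 3; one witness is 4, 6, 8 at positions 1,4,5.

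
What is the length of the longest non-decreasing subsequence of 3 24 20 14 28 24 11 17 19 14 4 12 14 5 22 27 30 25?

7

One longest non-decreasing subsequence is 3, 14, 17, 19, 22, 27, 30 (positions 1,4,8,9,15,16,17), of length 7; no longer one exists.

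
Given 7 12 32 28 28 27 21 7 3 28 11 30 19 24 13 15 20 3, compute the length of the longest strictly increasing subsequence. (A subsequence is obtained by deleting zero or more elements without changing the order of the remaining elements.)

Scanning left to right, the best length ending at each element is: 7→1, 12→2, 32→3, 28→3, 28→3, 27→3, 21→3, 7→1, 3→1, 28→4, 11→2, 30→5, 19→3, 24→4, 13→3, 15→4, 20→5, 3→1.
So the longest increasing subsequence has length 5, e.g. 7, 12, 27, 28, 30.

5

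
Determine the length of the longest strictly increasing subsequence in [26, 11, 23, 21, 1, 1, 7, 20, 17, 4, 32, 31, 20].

4

Let dp[i] be the longest increasing subsequence ending at position i. Then dp = [1, 1, 2, 2, 1, 1, 2, 3, 3, 2, 4, 4, 4].
The maximum is 4; one witness is 1, 7, 20, 32 at positions 5,7,8,11.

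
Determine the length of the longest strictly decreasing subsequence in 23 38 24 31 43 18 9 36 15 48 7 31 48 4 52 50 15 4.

6

Let dp[i] be the longest decreasing subsequence ending at position i. Then dp = [1, 1, 2, 2, 1, 3, 4, 2, 4, 1, 5, 3, 1, 6, 1, 2, 4, 6].
The maximum is 6; one witness is 38, 24, 18, 9, 7, 4 at positions 2,3,6,7,11,14.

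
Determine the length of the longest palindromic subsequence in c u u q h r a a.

2

Using dp[i][j] = 2 + dp[i+1][j−1] if the ends match, else max(dp[i+1][j], dp[i][j−1]):
dp[1][8] = 2. A witness is aa at positions 7,8.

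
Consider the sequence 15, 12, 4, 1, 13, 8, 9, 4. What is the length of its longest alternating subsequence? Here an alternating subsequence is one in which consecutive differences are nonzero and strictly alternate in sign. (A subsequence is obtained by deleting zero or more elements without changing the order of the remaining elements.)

6

A longest alternating subsequence is 15, 12, 13, 8, 9, 4 (positions 1,2,5,6,7,8); its 5 consecutive differences strictly alternate in sign, and length 6 is optimal.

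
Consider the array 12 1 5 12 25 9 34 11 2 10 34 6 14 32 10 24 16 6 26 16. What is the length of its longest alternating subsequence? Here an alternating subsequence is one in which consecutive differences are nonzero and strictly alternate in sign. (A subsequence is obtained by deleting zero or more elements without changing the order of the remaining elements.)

14

A longest alternating subsequence is 12, 1, 12, 9, 34, 2, 10, 6, 14, 10, 24, 16, 26, 16 (positions 1,2,4,6,7,9,10,12,13,15,16,17,19,20); its 13 consecutive differences strictly alternate in sign, and length 14 is optimal.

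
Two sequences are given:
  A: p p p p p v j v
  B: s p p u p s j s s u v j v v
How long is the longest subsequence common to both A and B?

6

A longest common subsequence is pppvjv (length 6); the LCS DP confirms no longer common subsequence exists.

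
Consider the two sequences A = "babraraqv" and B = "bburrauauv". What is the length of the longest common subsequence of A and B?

6

A longest common subsequence is bbraav (length 6); the LCS DP confirms no longer common subsequence exists.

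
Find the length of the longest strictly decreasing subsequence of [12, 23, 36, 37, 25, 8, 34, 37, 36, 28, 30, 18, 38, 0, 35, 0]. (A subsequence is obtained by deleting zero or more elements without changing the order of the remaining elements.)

Scanning left to right, the best length ending at each element is: 12→1, 23→1, 36→1, 37→1, 25→2, 8→3, 34→2, 37→1, 36→2, 28→3, 30→3, 18→4, 38→1, 0→5, 35→3, 0→5.
So the longest decreasing subsequence has length 5, e.g. 36, 34, 28, 18, 0.

5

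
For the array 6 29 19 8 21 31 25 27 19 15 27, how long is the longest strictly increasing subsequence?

Scanning left to right, the best length ending at each element is: 6→1, 29→2, 19→2, 8→2, 21→3, 31→4, 25→4, 27→5, 19→3, 15→3, 27→5.
So the longest increasing subsequence has length 5, e.g. 6, 19, 21, 25, 27.

5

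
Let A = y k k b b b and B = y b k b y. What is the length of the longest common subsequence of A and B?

A longest common subsequence is ykb (length 3); the LCS DP confirms no longer common subsequence exists.

3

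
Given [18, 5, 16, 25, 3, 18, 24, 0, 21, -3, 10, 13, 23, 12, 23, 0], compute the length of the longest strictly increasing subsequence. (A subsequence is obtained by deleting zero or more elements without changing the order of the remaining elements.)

5

Let dp[i] be the longest increasing subsequence ending at position i. Then dp = [1, 1, 2, 3, 1, 3, 4, 1, 4, 1, 2, 3, 5, 3, 5, 2].
The maximum is 5; one witness is 5, 16, 18, 21, 23 at positions 2,3,6,9,13.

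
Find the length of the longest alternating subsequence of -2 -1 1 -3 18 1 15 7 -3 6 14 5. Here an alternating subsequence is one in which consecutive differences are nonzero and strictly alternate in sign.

A longest alternating subsequence is -2, -1, -3, 18, 1, 15, -3, 6, 5 (positions 1,2,4,5,6,7,9,10,12); its 8 consecutive differences strictly alternate in sign, and length 9 is optimal.

9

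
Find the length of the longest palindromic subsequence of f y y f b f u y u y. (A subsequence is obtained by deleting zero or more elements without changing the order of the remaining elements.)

7

One longest palindromic subsequence is yyfbfyy (positions 2,3,4,5,6,8,10); it reads the same forward and backward, and the interval DP gives dp[1][10] = 7.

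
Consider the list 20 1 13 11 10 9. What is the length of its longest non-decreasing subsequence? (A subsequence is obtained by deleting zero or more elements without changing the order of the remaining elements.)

2

Scanning left to right, the best length ending at each element is: 20→1, 1→1, 13→2, 11→2, 10→2, 9→2.
So the longest non-decreasing subsequence has length 2, e.g. 1, 13.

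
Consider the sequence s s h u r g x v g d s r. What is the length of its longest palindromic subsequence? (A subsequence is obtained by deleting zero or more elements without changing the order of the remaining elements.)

One longest palindromic subsequence is rgvgr (positions 5,6,8,9,12); it reads the same forward and backward, and the interval DP gives dp[1][12] = 5.

5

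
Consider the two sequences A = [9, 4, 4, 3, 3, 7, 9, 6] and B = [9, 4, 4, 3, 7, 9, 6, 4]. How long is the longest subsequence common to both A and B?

Backtracking the LCS table gives one alignment: 9 (A1,B1) → 4 (A2,B2) → 4 (A3,B3) → 3 (A5,B4) → 7 (A6,B5) → 9 (A7,B6) → 6 (A8,B7).
So the longest common subsequence has length 7.

7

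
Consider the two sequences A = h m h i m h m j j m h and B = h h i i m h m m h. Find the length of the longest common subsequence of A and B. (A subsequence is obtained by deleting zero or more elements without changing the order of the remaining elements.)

A longest common subsequence is hhimhmmh (length 8); the LCS DP confirms no longer common subsequence exists.

8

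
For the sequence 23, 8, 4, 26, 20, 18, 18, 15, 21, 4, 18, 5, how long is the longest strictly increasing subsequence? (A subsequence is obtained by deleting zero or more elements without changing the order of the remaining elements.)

3

Let dp[i] be the longest increasing subsequence ending at position i. Then dp = [1, 1, 1, 2, 2, 2, 2, 2, 3, 1, 3, 2].
The maximum is 3; one witness is 8, 20, 21 at positions 2,5,9.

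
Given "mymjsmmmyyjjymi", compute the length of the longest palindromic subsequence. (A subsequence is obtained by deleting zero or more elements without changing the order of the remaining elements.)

9

Using dp[i][j] = 2 + dp[i+1][j−1] if the ends match, else max(dp[i+1][j], dp[i][j−1]):
dp[1][15] = 9. A witness is myjmmmjym at positions 1,2,4,6,7,8,12,13,14.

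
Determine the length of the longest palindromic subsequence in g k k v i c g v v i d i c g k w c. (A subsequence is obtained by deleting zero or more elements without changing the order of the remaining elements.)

One longest palindromic subsequence is cgidigc (positions 6,7,10,11,12,14,17); it reads the same forward and backward, and the interval DP gives dp[1][17] = 7.

7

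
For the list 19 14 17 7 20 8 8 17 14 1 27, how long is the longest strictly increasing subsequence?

4

Let dp[i] be the longest increasing subsequence ending at position i. Then dp = [1, 1, 2, 1, 3, 2, 2, 3, 3, 1, 4].
The maximum is 4; one witness is 14, 17, 20, 27 at positions 2,3,5,11.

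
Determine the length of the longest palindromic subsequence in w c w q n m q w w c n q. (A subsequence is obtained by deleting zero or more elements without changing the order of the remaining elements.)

7

One longest palindromic subsequence is cwqmqwc (positions 2,3,4,6,7,9,10); it reads the same forward and backward, and the interval DP gives dp[1][12] = 7.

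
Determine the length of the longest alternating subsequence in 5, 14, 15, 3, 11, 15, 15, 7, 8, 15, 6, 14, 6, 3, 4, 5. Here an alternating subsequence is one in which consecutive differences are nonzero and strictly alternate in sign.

10

Track the best alternating length ending on an up-step vs a down-step at each position: up/down = 1/1, 2/1, 2/1, 1/3, 4/3, 4/1, 4/1, 4/5, 6/5, 6/1, 4/7, 8/7, 4/9, 1/9, 10/9, 10/9.
The maximum over both is 10; one such subsequence is 5, 14, 3, 11, 7, 8, 6, 14, 3, 4.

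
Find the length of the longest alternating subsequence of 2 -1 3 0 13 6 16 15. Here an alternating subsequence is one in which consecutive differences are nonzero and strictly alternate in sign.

8

Track the best alternating length ending on an up-step vs a down-step at each position: up/down = 1/1, 1/2, 3/1, 3/4, 5/1, 5/6, 7/1, 7/8.
The maximum over both is 8; one such subsequence is 2, -1, 3, 0, 13, 6, 16, 15.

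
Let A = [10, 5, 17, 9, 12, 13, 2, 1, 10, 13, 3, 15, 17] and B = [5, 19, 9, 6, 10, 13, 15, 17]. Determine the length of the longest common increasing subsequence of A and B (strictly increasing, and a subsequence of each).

6

For each value that appears in both, track the longest common increasing run ending there.
The best achievable length is 6; one witness is 5, 9, 10, 13, 15, 17 (A-positions 2,4,9,10,12,13, B-positions 1,3,5,6,7,8).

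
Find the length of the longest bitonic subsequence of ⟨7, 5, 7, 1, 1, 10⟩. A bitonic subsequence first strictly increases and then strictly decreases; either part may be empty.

Let inc[i] be the LIS ending at i and dec[i] the longest strictly decreasing subsequence starting at i. inc = [1, 1, 2, 1, 1, 3], dec = [3, 2, 2, 1, 1, 1].
max_i inc[i]+dec[i]−1 = 3, with one witness 7, 5, 1.

3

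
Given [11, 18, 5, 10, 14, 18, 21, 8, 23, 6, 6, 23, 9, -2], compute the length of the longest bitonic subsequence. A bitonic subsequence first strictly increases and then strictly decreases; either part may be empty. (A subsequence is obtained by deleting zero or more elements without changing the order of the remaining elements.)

Let inc[i] be the LIS ending at i and dec[i] the longest strictly decreasing subsequence starting at i. inc = [1, 2, 1, 2, 3, 4, 5, 2, 6, 2, 2, 6, 3, 1], dec = [5, 5, 2, 4, 4, 4, 4, 3, 3, 2, 2, 3, 2, 1].
max_i inc[i]+dec[i]−1 = 8, with one witness 5, 10, 14, 18, 21, 8, 6, -2.

8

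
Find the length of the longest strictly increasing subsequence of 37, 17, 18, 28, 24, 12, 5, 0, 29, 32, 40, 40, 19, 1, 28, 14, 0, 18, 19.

One longest increasing subsequence is 17, 18, 28, 29, 32, 40 (positions 2,3,4,9,10,11), of length 6; no longer one exists.

6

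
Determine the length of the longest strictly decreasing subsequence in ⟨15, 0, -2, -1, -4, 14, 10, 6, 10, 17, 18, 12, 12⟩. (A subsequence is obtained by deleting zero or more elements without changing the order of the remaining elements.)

Let dp[i] be the longest decreasing subsequence ending at position i. Then dp = [1, 2, 3, 3, 4, 2, 3, 4, 3, 1, 1, 3, 3].
The maximum is 4; one witness is 15, 0, -2, -4 at positions 1,2,3,5.

4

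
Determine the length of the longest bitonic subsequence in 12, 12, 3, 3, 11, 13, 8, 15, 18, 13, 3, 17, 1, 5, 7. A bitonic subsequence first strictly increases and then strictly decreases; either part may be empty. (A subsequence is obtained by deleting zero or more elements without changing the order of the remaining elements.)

8

One longest bitonic subsequence is 3, 11, 13, 15, 18, 13, 3, 1 (positions 3,5,6,8,9,10,11,13): it rises to 18 then falls. Length 8 is optimal.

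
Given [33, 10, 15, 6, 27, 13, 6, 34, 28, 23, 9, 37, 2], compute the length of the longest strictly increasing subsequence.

One longest increasing subsequence is 10, 15, 27, 34, 37 (positions 2,3,5,8,12), of length 5; no longer one exists.

5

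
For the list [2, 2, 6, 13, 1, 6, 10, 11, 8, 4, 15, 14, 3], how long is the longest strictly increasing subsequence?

Let dp[i] be the longest increasing subsequence ending at position i. Then dp = [1, 1, 2, 3, 1, 2, 3, 4, 3, 2, 5, 5, 2].
The maximum is 5; one witness is 2, 6, 10, 11, 15 at positions 1,3,7,8,11.

5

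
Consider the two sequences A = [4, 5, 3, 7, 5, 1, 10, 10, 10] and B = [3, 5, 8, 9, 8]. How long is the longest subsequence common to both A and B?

Backtracking the LCS table gives one alignment: 3 (A3,B1) → 5 (A5,B2).
So the longest common subsequence has length 2.

2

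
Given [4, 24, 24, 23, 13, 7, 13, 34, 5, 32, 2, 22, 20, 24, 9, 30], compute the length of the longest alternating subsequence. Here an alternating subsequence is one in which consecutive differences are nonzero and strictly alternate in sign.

12

Track the best alternating length ending on an up-step vs a down-step at each position: up/down = 1/1, 2/1, 2/1, 2/3, 2/3, 2/3, 4/3, 4/1, 2/5, 6/5, 1/7, 8/7, 8/9, 10/7, 8/11, 12/7.
The maximum over both is 12; one such subsequence is 4, 24, 7, 13, 5, 32, 2, 22, 20, 24, 9, 30.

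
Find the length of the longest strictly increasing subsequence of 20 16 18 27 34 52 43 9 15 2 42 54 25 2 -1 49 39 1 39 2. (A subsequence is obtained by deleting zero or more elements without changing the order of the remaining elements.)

6

Scanning left to right, the best length ending at each element is: 20→1, 16→1, 18→2, 27→3, 34→4, 52→5, 43→5, 9→1, 15→2, 2→1, 42→5, 54→6, 25→3, 2→1, -1→1, 49→6, 39→5, 1→2, 39→5, 2→3.
So the longest increasing subsequence has length 6, e.g. 16, 18, 27, 34, 52, 54.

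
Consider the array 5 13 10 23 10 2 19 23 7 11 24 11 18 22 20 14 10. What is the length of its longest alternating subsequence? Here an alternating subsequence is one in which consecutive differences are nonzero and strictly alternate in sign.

11

Track the best alternating length ending on an up-step vs a down-step at each position: up/down = 1/1, 2/1, 2/3, 4/1, 2/5, 1/5, 6/5, 6/1, 6/7, 8/7, 8/1, 8/9, 10/9, 10/9, 10/11, 10/11, 8/11.
The maximum over both is 11; one such subsequence is 5, 13, 10, 23, 10, 19, 7, 24, 11, 22, 20.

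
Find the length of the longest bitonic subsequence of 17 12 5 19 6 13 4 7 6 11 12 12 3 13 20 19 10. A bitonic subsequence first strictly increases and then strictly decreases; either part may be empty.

9

Let inc[i] be the LIS ending at i and dec[i] the longest strictly decreasing subsequence starting at i. inc = [1, 1, 1, 2, 2, 3, 1, 3, 2, 4, 5, 5, 1, 6, 7, 7, 4], dec = [5, 4, 3, 5, 3, 4, 2, 3, 2, 2, 2, 2, 1, 2, 3, 2, 1].
max_i inc[i]+dec[i]−1 = 9, with one witness 5, 6, 7, 11, 12, 13, 20, 19, 10.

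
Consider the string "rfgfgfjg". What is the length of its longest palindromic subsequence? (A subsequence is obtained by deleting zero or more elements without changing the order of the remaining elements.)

5

Using dp[i][j] = 2 + dp[i+1][j−1] if the ends match, else max(dp[i+1][j], dp[i][j−1]):
dp[1][8] = 5. A witness is gfgfg at positions 3,4,5,6,8.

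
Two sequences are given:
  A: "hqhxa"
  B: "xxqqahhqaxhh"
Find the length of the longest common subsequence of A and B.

3

Backtracking the LCS table gives one alignment: h (A1,B7) → q (A2,B8) → h (A3,B12).
So the longest common subsequence has length 3.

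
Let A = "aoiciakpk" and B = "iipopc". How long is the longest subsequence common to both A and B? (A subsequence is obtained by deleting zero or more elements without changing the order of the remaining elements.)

3

Backtracking the LCS table gives one alignment: i (A3,B1) → i (A5,B2) → p (A8,B5).
So the longest common subsequence has length 3.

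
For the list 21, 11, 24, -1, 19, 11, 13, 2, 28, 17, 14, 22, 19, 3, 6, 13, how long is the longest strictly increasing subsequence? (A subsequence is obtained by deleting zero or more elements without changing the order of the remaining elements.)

Let dp[i] be the longest increasing subsequence ending at position i. Then dp = [1, 1, 2, 1, 2, 2, 3, 2, 4, 4, 4, 5, 5, 3, 4, 5].
The maximum is 5; one witness is -1, 11, 13, 17, 22 at positions 4,6,7,10,12.

5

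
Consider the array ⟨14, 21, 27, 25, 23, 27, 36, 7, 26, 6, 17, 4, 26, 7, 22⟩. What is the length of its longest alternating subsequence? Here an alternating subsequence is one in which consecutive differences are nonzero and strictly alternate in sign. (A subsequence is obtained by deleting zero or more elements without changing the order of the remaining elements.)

Track the best alternating length ending on an up-step vs a down-step at each position: up/down = 1/1, 2/1, 2/1, 2/3, 2/3, 4/1, 4/1, 1/5, 6/5, 1/7, 8/7, 1/9, 10/5, 10/11, 12/11.
The maximum over both is 12; one such subsequence is 14, 27, 25, 27, 7, 26, 6, 17, 4, 26, 7, 22.

12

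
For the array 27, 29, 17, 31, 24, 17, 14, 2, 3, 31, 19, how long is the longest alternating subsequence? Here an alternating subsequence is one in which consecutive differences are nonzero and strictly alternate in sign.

7

A longest alternating subsequence is 27, 29, 17, 31, 24, 31, 19 (positions 1,2,3,4,5,10,11); its 6 consecutive differences strictly alternate in sign, and length 7 is optimal.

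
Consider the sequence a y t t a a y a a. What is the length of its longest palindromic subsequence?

6

Using dp[i][j] = 2 + dp[i+1][j−1] if the ends match, else max(dp[i+1][j], dp[i][j−1]):
dp[1][9] = 6. A witness is ayaaya at positions 1,2,5,6,7,9.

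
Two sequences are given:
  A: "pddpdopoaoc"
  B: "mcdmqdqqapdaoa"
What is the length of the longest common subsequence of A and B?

A longest common subsequence is ddpdoa (length 6); the LCS DP confirms no longer common subsequence exists.

6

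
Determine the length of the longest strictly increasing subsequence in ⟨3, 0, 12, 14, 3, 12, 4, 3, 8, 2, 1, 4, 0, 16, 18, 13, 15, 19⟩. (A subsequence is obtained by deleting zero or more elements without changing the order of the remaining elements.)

One longest increasing subsequence is 0, 3, 4, 8, 16, 18, 19 (positions 2,5,7,9,14,15,18), of length 7; no longer one exists.

7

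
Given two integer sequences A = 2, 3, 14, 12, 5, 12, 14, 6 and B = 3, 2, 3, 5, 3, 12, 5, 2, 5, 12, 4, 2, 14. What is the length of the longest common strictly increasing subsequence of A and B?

5

A longest common strictly increasing subsequence is 2, 3, 5, 12, 14 (length 5); it appears in order in both A and B, and no longer such subsequence exists.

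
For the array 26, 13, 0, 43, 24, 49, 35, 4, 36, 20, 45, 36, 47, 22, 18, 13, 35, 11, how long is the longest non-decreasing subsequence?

6

One longest non-decreasing subsequence is 13, 24, 35, 36, 45, 47 (positions 2,5,7,9,11,13), of length 6; no longer one exists.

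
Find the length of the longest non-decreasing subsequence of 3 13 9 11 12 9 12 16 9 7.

6

One longest non-decreasing subsequence is 3, 9, 11, 12, 12, 16 (positions 1,3,4,5,7,8), of length 6; no longer one exists.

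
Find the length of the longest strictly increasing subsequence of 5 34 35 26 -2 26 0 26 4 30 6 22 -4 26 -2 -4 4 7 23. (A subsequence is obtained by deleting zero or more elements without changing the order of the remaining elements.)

One longest increasing subsequence is -2, 0, 4, 6, 22, 26 (positions 5,7,9,11,12,14), of length 6; no longer one exists.

6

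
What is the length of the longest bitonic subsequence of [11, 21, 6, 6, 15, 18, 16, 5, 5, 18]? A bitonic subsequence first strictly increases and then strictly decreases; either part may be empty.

5

One longest bitonic subsequence is 11, 21, 18, 16, 5 (positions 1,2,6,7,9): it rises to 21 then falls. Length 5 is optimal.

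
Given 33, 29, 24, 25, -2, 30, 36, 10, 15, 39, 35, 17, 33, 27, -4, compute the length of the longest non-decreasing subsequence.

Scanning left to right, the best length ending at each element is: 33→1, 29→1, 24→1, 25→2, -2→1, 30→3, 36→4, 10→2, 15→3, 39→5, 35→4, 17→4, 33→5, 27→5, -4→1.
So the longest non-decreasing subsequence has length 5, e.g. 24, 25, 30, 36, 39.

5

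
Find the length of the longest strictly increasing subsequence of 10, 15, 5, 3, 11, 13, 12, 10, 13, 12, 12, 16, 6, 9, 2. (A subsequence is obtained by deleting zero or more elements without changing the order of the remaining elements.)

5

Scanning left to right, the best length ending at each element is: 10→1, 15→2, 5→1, 3→1, 11→2, 13→3, 12→3, 10→2, 13→4, 12→3, 12→3, 16→5, 6→2, 9→3, 2→1.
So the longest increasing subsequence has length 5, e.g. 10, 11, 12, 13, 16.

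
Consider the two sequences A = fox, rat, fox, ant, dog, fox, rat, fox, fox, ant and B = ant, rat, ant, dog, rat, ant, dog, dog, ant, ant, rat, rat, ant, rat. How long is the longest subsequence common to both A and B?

5

A longest common subsequence is rat, ant, dog, rat, ant (length 5); the LCS DP confirms no longer common subsequence exists.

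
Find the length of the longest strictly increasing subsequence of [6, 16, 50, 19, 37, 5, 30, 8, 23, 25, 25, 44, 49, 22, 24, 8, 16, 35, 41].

Scanning left to right, the best length ending at each element is: 6→1, 16→2, 50→3, 19→3, 37→4, 5→1, 30→4, 8→2, 23→4, 25→5, 25→5, 44→6, 49→7, 22→4, 24→5, 8→2, 16→3, 35→6, 41→7.
So the longest increasing subsequence has length 7, e.g. 6, 16, 19, 23, 25, 44, 49.

7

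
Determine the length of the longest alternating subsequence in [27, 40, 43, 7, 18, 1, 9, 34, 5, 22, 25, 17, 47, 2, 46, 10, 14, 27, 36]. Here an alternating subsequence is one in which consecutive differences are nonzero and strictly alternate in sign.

A longest alternating subsequence is 27, 40, 7, 18, 1, 9, 5, 22, 17, 47, 2, 46, 10, 14 (positions 1,2,4,5,6,7,9,10,12,13,14,15,16,17); its 13 consecutive differences strictly alternate in sign, and length 14 is optimal.

14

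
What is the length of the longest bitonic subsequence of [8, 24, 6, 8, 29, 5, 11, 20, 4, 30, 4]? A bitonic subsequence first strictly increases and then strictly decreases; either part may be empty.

6

Let inc[i] be the LIS ending at i and dec[i] the longest strictly decreasing subsequence starting at i. inc = [1, 2, 1, 2, 3, 1, 3, 4, 1, 5, 1], dec = [4, 4, 3, 3, 3, 2, 2, 2, 1, 2, 1].
max_i inc[i]+dec[i]−1 = 6, with one witness 6, 8, 11, 20, 30, 4.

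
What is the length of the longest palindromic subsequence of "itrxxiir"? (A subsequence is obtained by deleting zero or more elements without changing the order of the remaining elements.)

4

One longest palindromic subsequence is riir (positions 3,6,7,8); it reads the same forward and backward, and the interval DP gives dp[1][8] = 4.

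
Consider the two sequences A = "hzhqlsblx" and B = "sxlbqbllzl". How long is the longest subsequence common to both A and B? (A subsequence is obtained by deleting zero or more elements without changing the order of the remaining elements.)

3

A longest common subsequence is qll (length 3); the LCS DP confirms no longer common subsequence exists.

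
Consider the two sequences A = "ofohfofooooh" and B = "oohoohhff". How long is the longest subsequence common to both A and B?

Backtracking the LCS table gives one alignment: o (A1,B1) → o (A3,B2) → h (A4,B3) → o (A6,B4) → o (A8,B5) → h (A12,B7).
So the longest common subsequence has length 6.

6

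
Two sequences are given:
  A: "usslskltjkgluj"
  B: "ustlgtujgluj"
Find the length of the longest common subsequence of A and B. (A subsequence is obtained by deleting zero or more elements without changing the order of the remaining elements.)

9

A longest common subsequence is usltjgluj (length 9); the LCS DP confirms no longer common subsequence exists.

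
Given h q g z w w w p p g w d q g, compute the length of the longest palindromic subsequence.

One longest palindromic subsequence is qgwwwgq (positions 2,3,5,6,7,10,13); it reads the same forward and backward, and the interval DP gives dp[1][14] = 7.

7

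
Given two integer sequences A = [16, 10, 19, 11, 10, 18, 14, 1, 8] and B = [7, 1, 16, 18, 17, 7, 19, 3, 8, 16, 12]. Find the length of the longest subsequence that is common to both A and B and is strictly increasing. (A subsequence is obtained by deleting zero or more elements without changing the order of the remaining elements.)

A longest common strictly increasing subsequence is 16, 18 (length 2); it appears in order in both A and B, and no longer such subsequence exists.

2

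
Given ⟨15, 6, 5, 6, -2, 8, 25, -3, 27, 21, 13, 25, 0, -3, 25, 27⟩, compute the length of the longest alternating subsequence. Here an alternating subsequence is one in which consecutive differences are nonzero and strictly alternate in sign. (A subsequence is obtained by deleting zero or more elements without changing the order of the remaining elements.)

Track the best alternating length ending on an up-step vs a down-step at each position: up/down = 1/1, 1/2, 1/2, 3/2, 1/4, 5/2, 5/1, 1/6, 7/1, 7/8, 7/8, 9/8, 7/10, 1/10, 11/8, 11/1.
The maximum over both is 11; one such subsequence is 15, 5, 6, -2, 8, -3, 27, 21, 25, 0, 25.

11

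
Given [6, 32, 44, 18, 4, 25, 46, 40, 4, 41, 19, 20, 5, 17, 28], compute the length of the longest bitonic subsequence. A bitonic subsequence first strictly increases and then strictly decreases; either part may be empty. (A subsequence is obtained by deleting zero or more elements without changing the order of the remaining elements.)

7

One longest bitonic subsequence is 6, 32, 44, 46, 41, 20, 17 (positions 1,2,3,7,10,12,14): it rises to 46 then falls. Length 7 is optimal.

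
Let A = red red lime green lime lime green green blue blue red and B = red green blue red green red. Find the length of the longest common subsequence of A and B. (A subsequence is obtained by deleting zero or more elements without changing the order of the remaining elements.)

4

A longest common subsequence is red, red, green, red (length 4); the LCS DP confirms no longer common subsequence exists.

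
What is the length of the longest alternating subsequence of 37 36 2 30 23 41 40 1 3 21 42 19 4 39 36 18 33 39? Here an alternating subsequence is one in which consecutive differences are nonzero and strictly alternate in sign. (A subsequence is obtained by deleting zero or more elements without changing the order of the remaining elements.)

Track the best alternating length ending on an up-step vs a down-step at each position: up/down = 1/1, 1/2, 1/2, 3/2, 3/4, 5/1, 5/6, 1/6, 7/6, 7/6, 7/1, 7/8, 7/8, 9/8, 9/10, 9/10, 11/10, 11/8.
The maximum over both is 11; one such subsequence is 37, 2, 30, 23, 41, 1, 21, 19, 39, 18, 33.

11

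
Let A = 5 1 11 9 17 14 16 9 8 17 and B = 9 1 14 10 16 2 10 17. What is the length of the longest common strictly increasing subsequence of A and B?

4

For each value that appears in both, track the longest common increasing run ending there.
The best achievable length is 4; one witness is 9, 14, 16, 17 (A-positions 4,6,7,10, B-positions 1,3,5,8).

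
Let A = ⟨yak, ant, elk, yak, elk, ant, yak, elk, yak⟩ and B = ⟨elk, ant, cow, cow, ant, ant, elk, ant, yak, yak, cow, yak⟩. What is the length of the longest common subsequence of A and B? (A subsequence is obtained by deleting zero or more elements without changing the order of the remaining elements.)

5

Backtracking the LCS table gives one alignment: ant (A2,B6) → elk (A3,B7) → yak (A4,B9) → yak (A7,B10) → yak (A9,B12).
So the longest common subsequence has length 5.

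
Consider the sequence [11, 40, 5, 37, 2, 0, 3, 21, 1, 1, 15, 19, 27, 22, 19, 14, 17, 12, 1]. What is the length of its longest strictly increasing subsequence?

5

Let dp[i] be the longest increasing subsequence ending at position i. Then dp = [1, 2, 1, 2, 1, 1, 2, 3, 2, 2, 3, 4, 5, 5, 4, 3, 4, 3, 2].
The maximum is 5; one witness is 2, 3, 15, 19, 27 at positions 5,7,11,12,13.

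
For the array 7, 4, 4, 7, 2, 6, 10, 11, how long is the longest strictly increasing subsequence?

Scanning left to right, the best length ending at each element is: 7→1, 4→1, 4→1, 7→2, 2→1, 6→2, 10→3, 11→4.
So the longest increasing subsequence has length 4, e.g. 4, 7, 10, 11.

4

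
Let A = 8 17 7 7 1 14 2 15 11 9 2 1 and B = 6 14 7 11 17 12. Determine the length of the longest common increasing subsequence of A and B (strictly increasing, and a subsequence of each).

For each value that appears in both, track the longest common increasing run ending there.
The best achievable length is 2; one witness is 7, 11 (A-positions 3,9, B-positions 3,4).

2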